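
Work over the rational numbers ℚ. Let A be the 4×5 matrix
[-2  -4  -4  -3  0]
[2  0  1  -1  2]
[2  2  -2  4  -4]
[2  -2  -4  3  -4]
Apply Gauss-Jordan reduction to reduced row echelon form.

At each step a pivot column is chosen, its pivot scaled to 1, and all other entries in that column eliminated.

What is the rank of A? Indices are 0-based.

rank = 4

[1] R0 /= -2  ⇒  (1, 2, 2, 3/2, 0)
     R1 -= 2·R0  ⇒  (0, -4, -3, -4, 2)
     R2 -= 2·R0  ⇒  (0, -2, -6, 1, -4)
     R3 -= 2·R0  ⇒  (0, -6, -8, 0, -4)
[2] R1 /= -4  ⇒  (0, 1, 3/4, 1, -1/2)
     R0 -= 2·R1  ⇒  (1, 0, 1/2, -1/2, 1)
     R2 -= -2·R1  ⇒  (0, 0, -9/2, 3, -5)
     R3 -= -6·R1  ⇒  (0, 0, -7/2, 6, -7)
[3] R2 /= -9/2  ⇒  (0, 0, 1, -2/3, 10/9)
     R0 -= 1/2·R2  ⇒  (1, 0, 0, -1/6, 4/9)
     R1 -= 3/4·R2  ⇒  (0, 1, 0, 3/2, -4/3)
     R3 -= -7/2·R2  ⇒  (0, 0, 0, 11/3, -28/9)
[4] R3 /= 11/3  ⇒  (0, 0, 0, 1, -28/33)
     R0 -= -1/6·R3  ⇒  (1, 0, 0, 0, 10/33)
     R1 -= 3/2·R3  ⇒  (0, 1, 0, 0, -2/33)
     R2 -= -2/3·R3  ⇒  (0, 0, 1, 0, 6/11)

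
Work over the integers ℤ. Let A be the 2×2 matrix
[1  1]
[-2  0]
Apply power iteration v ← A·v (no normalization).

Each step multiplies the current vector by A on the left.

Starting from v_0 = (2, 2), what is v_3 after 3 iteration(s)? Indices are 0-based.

v_3 = (-8, 0)

v_0 = (2, 2).
v_1 = A·v_0 = (4, -4).
v_2 = A·v_1 = (0, -8).
v_3 = A·v_2 = (-8, 0).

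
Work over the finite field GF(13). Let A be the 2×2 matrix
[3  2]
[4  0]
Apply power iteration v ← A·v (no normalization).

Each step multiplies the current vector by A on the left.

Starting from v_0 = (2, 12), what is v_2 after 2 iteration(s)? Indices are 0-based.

v_2 = (2, 3)

v_0 = (2, 12).
v_1 = A·v_0 = (4, 8).
v_2 = A·v_1 = (2, 3).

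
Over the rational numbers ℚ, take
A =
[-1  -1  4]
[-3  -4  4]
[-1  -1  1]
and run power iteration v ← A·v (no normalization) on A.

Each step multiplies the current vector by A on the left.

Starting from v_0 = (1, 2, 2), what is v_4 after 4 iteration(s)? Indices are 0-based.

v_0 = (1, 2, 2).
v_1 = A·v_0 = (5, -3, -1).
v_2 = A·v_1 = (-6, -7, -3).
v_3 = A·v_2 = (1, 34, 10).
v_4 = A·v_3 = (5, -99, -25).

v_4 = (5, -99, -25)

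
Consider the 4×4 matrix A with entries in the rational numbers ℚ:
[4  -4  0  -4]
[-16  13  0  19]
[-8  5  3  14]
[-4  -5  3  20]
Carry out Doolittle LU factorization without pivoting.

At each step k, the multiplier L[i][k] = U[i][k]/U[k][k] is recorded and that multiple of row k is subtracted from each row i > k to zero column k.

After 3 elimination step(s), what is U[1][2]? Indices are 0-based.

[col 0] pivot 4
  R1 -= -4*R0 → (0, -3, 0, 3)  (L[1][0] := -4)
  R2 -= -2*R0 → (0, -3, 3, 6)  (L[2][0] := -2)
  R3 -= -1*R0 → (0, -9, 3, 16)  (L[3][0] := -1)
[col 1] pivot -3
  R2 -= 1*R1 → (0, 0, 3, 3)  (L[2][1] := 1)
  R3 -= 3*R1 → (0, 0, 3, 7)  (L[3][1] := 3)
[col 2] pivot 3
  R3 -= 1*R2 → (0, 0, 0, 4)  (L[3][2] := 1)

U[1][2] = 0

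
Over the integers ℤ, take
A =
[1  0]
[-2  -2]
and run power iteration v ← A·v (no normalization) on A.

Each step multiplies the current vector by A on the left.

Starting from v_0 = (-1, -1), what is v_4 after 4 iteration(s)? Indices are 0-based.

v_0 = (-1, -1).
v_1 = A·v_0 = (-1, 4).
v_2 = A·v_1 = (-1, -6).
v_3 = A·v_2 = (-1, 14).
v_4 = A·v_3 = (-1, -26).

v_4 = (-1, -26)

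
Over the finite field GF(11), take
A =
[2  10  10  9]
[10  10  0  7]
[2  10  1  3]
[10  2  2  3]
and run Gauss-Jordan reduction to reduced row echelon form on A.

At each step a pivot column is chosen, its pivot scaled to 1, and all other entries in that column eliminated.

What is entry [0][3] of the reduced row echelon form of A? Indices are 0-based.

step 1: normalize row 0 (÷2) = (1, 5, 5, 10)
  row 1: subtract 10×row0 = (0, 4, 5, 6)
  row 2: subtract 2×row0 = (0, 0, 2, 5)
  row 3: subtract 10×row0 = (0, 7, 7, 2)
step 2: normalize row 1 (÷4) = (0, 1, 4, 7)
  row 0: subtract 5×row1 = (1, 0, 7, 8)
  row 3: subtract 7×row1 = (0, 0, 1, 8)
step 3: normalize row 2 (÷2) = (0, 0, 1, 8)
  row 0: subtract 7×row2 = (1, 0, 0, 7)
  row 1: subtract 4×row2 = (0, 1, 0, 8)
  row 3: subtract 1×row2 = (0, 0, 0, 0)
skip col 3 (zero from row 3)

M[0][3] = 7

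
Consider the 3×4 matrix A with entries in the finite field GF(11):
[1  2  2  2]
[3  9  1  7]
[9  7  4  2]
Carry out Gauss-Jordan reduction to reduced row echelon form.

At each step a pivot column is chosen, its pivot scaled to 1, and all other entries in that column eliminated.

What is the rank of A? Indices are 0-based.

rank = 3

[1] R0 /= 1  ⇒  (1, 2, 2, 2)
     R1 -= 3·R0  ⇒  (0, 3, 6, 1)
     R2 -= 9·R0  ⇒  (0, 0, 8, 6)
[2] R1 /= 3  ⇒  (0, 1, 2, 4)
     R0 -= 2·R1  ⇒  (1, 0, 9, 5)
[3] R2 /= 8  ⇒  (0, 0, 1, 9)
     R0 -= 9·R2  ⇒  (1, 0, 0, 1)
     R1 -= 2·R2  ⇒  (0, 1, 0, 8)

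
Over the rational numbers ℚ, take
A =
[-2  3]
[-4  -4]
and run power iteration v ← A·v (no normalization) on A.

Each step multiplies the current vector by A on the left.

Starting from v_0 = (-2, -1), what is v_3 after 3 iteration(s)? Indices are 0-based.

v_0 = (-2, -1).
v_1 = A·v_0 = (1, 12).
v_2 = A·v_1 = (34, -52).
v_3 = A·v_2 = (-224, 72).

v_3 = (-224, 72)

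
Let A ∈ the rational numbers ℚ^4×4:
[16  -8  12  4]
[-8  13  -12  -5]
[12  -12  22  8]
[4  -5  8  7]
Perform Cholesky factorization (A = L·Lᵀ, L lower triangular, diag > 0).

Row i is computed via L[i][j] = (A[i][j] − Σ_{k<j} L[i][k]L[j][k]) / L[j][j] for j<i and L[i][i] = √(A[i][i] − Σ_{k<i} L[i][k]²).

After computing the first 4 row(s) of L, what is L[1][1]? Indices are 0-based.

Step 1: L[0][0] = √(16) = 4.
  L[1][0] = (-8) / L[0][0] = -2.
Step 2: L[1][1] = √(9) = 3.
  L[2][0] = (12) / L[0][0] = 3.
  L[2][1] = (-6) / L[1][1] = -2.
Step 3: L[2][2] = √(9) = 3.
  L[3][0] = (4) / L[0][0] = 1.
  L[3][1] = (-3) / L[1][1] = -1.
  L[3][2] = (3) / L[2][2] = 1.
Step 4: L[3][3] = √(4) = 2.

L[1][1] = 3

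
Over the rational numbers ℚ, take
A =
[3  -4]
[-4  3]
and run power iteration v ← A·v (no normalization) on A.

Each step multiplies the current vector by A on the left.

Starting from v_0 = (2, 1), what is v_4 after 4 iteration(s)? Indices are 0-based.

v_0 = (2, 1).
v_1 = A·v_0 = (2, -5).
v_2 = A·v_1 = (26, -23).
v_3 = A·v_2 = (170, -173).
v_4 = A·v_3 = (1202, -1199).

v_4 = (1202, -1199)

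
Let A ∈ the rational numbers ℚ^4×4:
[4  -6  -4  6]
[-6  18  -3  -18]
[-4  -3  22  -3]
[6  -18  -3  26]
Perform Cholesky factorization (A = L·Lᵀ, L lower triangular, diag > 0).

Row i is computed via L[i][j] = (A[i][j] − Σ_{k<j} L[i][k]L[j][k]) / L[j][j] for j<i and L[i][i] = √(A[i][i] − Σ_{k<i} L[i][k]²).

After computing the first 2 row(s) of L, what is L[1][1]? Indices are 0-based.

Step 1: L[0][0] = √(4) = 2.
  L[1][0] = (-6) / L[0][0] = -3.
Step 2: L[1][1] = √(9) = 3.

L[1][1] = 3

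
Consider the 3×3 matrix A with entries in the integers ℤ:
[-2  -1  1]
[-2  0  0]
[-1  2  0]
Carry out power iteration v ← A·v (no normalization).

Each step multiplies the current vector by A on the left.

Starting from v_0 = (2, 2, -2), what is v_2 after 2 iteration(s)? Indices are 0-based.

v_2 = (22, 16, 0)

v_0 = (2, 2, -2).
v_1 = A·v_0 = (-8, -4, 2).
v_2 = A·v_1 = (22, 16, 0).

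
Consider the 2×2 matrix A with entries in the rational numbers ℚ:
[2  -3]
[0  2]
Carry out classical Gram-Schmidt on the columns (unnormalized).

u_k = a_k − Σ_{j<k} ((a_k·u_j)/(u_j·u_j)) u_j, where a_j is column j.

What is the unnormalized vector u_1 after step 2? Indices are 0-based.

Step 1: u_0 = a_0 = (2, 0).
Step 2: u_1 = a_1 − (-3/2)·u_0 = (0, 2).

u_1 = (0, 2)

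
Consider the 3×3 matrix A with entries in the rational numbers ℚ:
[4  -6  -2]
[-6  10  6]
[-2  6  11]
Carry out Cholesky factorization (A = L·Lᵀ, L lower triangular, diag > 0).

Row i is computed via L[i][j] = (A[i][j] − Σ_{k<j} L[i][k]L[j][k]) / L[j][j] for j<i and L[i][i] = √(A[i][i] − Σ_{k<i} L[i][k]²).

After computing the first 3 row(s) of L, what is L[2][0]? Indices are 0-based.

Step 1: L[0][0] = √(4) = 2.
  L[1][0] = (-6) / L[0][0] = -3.
Step 2: L[1][1] = √(1) = 1.
  L[2][0] = (-2) / L[0][0] = -1.
  L[2][1] = (3) / L[1][1] = 3.
Step 3: L[2][2] = √(1) = 1.

L[2][0] = -1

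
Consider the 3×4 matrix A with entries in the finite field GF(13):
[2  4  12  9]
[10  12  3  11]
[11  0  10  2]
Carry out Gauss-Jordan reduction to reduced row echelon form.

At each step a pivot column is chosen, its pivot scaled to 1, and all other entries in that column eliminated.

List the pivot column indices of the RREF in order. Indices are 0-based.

pivot(0,0)=2: scale R0 → (1, 2, 6, 11)
  clear (1,0): R1 −= (10)R0 → (0, 5, 8, 5)
  clear (2,0): R2 −= (11)R0 → (0, 4, 9, 11)
pivot(1,1)=5: scale R1 → (0, 1, 12, 1)
  clear (0,1): R0 −= (2)R1 → (1, 0, 8, 9)
  clear (2,1): R2 −= (4)R1 → (0, 0, 0, 7)
col 2: no nonzero at/below row 2; advance.
pivot(2,3)=7: scale R2 → (0, 0, 0, 1)
  clear (0,3): R0 −= (9)R2 → (1, 0, 8, 0)
  clear (1,3): R1 −= (1)R2 → (0, 1, 12, 0)

pivot columns: 0, 1, 3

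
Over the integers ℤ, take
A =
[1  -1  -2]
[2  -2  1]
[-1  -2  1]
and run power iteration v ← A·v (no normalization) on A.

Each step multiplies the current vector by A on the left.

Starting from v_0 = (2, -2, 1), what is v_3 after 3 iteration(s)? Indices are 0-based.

v_3 = (32, -21, 18)

v_0 = (2, -2, 1).
v_1 = A·v_0 = (2, 9, 3).
v_2 = A·v_1 = (-13, -11, -17).
v_3 = A·v_2 = (32, -21, 18).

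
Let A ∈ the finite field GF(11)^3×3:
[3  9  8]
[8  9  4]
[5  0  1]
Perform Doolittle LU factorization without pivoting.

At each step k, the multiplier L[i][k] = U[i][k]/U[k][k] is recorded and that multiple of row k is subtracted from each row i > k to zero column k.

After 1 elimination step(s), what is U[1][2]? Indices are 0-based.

U[1][2] = 1

[col 0] pivot 3
  R1 -= 10*R0 → (0, 7, 1)  (L[1][0] := 10)
  R2 -= 9*R0 → (0, 7, 6)  (L[2][0] := 9)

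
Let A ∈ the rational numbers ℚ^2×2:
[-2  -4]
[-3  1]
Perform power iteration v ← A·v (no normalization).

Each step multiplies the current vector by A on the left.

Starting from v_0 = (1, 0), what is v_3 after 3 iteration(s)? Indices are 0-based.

v_3 = (-44, -45)

v_0 = (1, 0).
v_1 = A·v_0 = (-2, -3).
v_2 = A·v_1 = (16, 3).
v_3 = A·v_2 = (-44, -45).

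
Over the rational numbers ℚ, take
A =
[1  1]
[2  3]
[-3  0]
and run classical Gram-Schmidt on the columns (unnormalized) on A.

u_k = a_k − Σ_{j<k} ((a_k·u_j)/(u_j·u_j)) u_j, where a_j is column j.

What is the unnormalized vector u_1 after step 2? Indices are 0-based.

u_1 = (1/2, 2, 3/2)

Step 1: u_0 = a_0 = (1, 2, -3).
Step 2: u_1 = a_1 − (1/2)·u_0 = (1/2, 2, 3/2).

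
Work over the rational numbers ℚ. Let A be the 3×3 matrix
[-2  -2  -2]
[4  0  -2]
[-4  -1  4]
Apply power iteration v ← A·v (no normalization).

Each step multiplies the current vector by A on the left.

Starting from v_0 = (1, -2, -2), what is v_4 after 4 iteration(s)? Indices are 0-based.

v_4 = (232, 888, -1600)

v_0 = (1, -2, -2).
v_1 = A·v_0 = (6, 8, -10).
v_2 = A·v_1 = (-8, 44, -72).
v_3 = A·v_2 = (72, 112, -300).
v_4 = A·v_3 = (232, 888, -1600).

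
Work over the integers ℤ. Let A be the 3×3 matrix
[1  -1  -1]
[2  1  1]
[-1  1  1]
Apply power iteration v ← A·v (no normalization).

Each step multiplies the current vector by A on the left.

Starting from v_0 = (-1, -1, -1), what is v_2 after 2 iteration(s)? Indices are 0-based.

v_0 = (-1, -1, -1).
v_1 = A·v_0 = (1, -4, -1).
v_2 = A·v_1 = (6, -3, -6).

v_2 = (6, -3, -6)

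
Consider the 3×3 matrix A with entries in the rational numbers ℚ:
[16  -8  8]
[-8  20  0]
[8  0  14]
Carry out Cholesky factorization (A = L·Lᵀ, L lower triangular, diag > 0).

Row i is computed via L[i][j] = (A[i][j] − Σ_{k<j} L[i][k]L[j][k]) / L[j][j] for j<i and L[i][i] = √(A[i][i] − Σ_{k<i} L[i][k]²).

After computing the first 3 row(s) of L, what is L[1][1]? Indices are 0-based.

Step 1: L[0][0] = √(16) = 4.
  L[1][0] = (-8) / L[0][0] = -2.
Step 2: L[1][1] = √(16) = 4.
  L[2][0] = (8) / L[0][0] = 2.
  L[2][1] = (4) / L[1][1] = 1.
Step 3: L[2][2] = √(9) = 3.

L[1][1] = 4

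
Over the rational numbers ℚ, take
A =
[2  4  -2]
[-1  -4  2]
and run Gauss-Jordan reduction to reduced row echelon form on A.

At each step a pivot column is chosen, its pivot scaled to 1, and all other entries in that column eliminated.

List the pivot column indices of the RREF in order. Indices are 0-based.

[1] R0 /= 2  ⇒  (1, 2, -1)
     R1 -= -1·R0  ⇒  (0, -2, 1)
[2] R1 /= -2  ⇒  (0, 1, -1/2)
     R0 -= 2·R1  ⇒  (1, 0, 0)

pivot columns: 0, 1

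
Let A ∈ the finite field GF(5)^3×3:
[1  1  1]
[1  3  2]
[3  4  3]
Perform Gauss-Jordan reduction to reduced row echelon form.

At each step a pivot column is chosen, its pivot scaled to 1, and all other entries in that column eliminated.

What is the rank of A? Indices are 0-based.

rank = 3

step 1: normalize row 0 (÷1) = (1, 1, 1)
  row 1: subtract 1×row0 = (0, 2, 1)
  row 2: subtract 3×row0 = (0, 1, 0)
step 2: normalize row 1 (÷2) = (0, 1, 3)
  row 0: subtract 1×row1 = (1, 0, 3)
  row 2: subtract 1×row1 = (0, 0, 2)
step 3: normalize row 2 (÷2) = (0, 0, 1)
  row 0: subtract 3×row2 = (1, 0, 0)
  row 1: subtract 3×row2 = (0, 1, 0)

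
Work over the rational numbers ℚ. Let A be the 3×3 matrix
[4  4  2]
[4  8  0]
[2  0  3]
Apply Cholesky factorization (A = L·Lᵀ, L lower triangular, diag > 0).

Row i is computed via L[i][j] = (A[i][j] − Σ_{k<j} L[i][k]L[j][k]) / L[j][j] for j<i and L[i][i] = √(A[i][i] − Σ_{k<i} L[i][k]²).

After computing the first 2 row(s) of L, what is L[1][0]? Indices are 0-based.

Step 1: L[0][0] = √(4) = 2.
  L[1][0] = (4) / L[0][0] = 2.
Step 2: L[1][1] = √(4) = 2.

L[1][0] = 2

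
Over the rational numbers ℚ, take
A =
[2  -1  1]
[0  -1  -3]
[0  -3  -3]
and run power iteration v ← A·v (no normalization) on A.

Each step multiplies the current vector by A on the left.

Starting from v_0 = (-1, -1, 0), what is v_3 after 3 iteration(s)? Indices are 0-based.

v_3 = (-2, 46, 66)

v_0 = (-1, -1, 0).
v_1 = A·v_0 = (-1, 1, 3).
v_2 = A·v_1 = (0, -10, -12).
v_3 = A·v_2 = (-2, 46, 66).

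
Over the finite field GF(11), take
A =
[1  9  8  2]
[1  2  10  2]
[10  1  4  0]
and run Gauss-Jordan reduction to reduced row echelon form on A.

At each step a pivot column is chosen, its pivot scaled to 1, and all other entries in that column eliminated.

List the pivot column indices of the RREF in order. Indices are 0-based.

pivot columns: 0, 1, 2

[1] R0 /= 1  ⇒  (1, 9, 8, 2)
     R1 -= 1·R0  ⇒  (0, 4, 2, 0)
     R2 -= 10·R0  ⇒  (0, 10, 1, 2)
[2] R1 /= 4  ⇒  (0, 1, 6, 0)
     R0 -= 9·R1  ⇒  (1, 0, 9, 2)
     R2 -= 10·R1  ⇒  (0, 0, 7, 2)
[3] R2 /= 7  ⇒  (0, 0, 1, 5)
     R0 -= 9·R2  ⇒  (1, 0, 0, 1)
     R1 -= 6·R2  ⇒  (0, 1, 0, 3)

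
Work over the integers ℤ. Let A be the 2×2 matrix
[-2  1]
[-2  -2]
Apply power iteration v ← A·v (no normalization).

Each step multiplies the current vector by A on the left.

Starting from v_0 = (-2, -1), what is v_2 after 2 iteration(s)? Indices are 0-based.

v_2 = (0, -18)

v_0 = (-2, -1).
v_1 = A·v_0 = (3, 6).
v_2 = A·v_1 = (0, -18).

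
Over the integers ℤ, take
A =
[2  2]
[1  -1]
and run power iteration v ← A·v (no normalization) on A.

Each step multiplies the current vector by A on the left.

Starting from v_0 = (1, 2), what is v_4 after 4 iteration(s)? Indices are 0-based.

v_0 = (1, 2).
v_1 = A·v_0 = (6, -1).
v_2 = A·v_1 = (10, 7).
v_3 = A·v_2 = (34, 3).
v_4 = A·v_3 = (74, 31).

v_4 = (74, 31)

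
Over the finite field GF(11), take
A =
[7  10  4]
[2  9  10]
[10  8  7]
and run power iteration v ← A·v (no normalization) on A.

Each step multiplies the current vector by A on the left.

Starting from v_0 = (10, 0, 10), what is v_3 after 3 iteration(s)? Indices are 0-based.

v_0 = (10, 0, 10).
v_1 = A·v_0 = (0, 10, 5).
v_2 = A·v_1 = (10, 8, 5).
v_3 = A·v_2 = (5, 10, 1).

v_3 = (5, 10, 1)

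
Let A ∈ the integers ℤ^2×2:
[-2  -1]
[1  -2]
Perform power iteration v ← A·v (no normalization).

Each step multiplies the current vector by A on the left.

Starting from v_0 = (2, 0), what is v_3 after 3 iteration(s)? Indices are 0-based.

v_3 = (-4, 22)

v_0 = (2, 0).
v_1 = A·v_0 = (-4, 2).
v_2 = A·v_1 = (6, -8).
v_3 = A·v_2 = (-4, 22).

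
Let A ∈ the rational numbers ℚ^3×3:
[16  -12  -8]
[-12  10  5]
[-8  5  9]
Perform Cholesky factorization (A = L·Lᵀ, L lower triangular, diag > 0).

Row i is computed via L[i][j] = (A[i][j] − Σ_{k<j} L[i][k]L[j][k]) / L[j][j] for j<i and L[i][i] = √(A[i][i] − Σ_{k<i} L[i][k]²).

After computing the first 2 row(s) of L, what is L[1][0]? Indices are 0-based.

L[1][0] = -3

Step 1: L[0][0] = √(16) = 4.
  L[1][0] = (-12) / L[0][0] = -3.
Step 2: L[1][1] = √(1) = 1.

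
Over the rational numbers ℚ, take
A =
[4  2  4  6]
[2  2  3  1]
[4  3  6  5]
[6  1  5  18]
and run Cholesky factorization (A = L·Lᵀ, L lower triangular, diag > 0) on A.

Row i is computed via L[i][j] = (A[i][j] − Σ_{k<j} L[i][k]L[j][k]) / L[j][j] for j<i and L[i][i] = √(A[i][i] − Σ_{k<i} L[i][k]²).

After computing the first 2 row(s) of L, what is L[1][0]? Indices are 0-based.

L[1][0] = 1

Step 1: L[0][0] = √(4) = 2.
  L[1][0] = (2) / L[0][0] = 1.
Step 2: L[1][1] = √(1) = 1.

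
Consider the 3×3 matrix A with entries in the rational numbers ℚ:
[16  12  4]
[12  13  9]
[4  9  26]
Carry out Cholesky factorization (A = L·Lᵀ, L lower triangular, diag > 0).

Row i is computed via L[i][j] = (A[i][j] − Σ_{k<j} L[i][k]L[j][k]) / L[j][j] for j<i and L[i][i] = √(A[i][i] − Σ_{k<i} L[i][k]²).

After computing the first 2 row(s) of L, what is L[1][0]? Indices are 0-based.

L[1][0] = 3

Step 1: L[0][0] = √(16) = 4.
  L[1][0] = (12) / L[0][0] = 3.
Step 2: L[1][1] = √(4) = 2.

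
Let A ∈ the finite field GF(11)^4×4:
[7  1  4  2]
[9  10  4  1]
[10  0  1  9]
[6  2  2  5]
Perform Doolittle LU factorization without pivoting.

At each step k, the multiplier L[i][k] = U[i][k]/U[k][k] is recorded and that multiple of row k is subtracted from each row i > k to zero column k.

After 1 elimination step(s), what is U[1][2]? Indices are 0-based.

Step 1: pivot at (0,0) is 7.
  row1 ← row1 − (6)·row0  ⇒  L[1][0]=6, U row1=(0, 4, 2, 0)
  row2 ← row2 − (3)·row0  ⇒  L[2][0]=3, U row2=(0, 8, 0, 3)
  row3 ← row3 − (4)·row0  ⇒  L[3][0]=4, U row3=(0, 9, 8, 8)

U[1][2] = 2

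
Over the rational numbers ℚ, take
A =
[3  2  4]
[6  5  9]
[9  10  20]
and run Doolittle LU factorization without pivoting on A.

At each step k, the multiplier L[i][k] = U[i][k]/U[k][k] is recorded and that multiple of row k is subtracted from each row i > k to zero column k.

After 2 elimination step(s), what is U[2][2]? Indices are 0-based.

U[2][2] = 4

[col 0] pivot 3
  R1 -= 2*R0 → (0, 1, 1)  (L[1][0] := 2)
  R2 -= 3*R0 → (0, 4, 8)  (L[2][0] := 3)
[col 1] pivot 1
  R2 -= 4*R1 → (0, 0, 4)  (L[2][1] := 4)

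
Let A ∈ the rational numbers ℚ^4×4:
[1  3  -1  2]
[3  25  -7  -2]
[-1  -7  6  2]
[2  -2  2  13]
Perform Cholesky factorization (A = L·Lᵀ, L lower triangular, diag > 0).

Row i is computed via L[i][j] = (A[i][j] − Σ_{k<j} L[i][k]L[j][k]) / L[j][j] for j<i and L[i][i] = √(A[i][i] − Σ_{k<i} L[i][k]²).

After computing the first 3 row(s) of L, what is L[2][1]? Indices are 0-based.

L[2][1] = -1

Step 1: L[0][0] = √(1) = 1.
  L[1][0] = (3) / L[0][0] = 3.
Step 2: L[1][1] = √(16) = 4.
  L[2][0] = (-1) / L[0][0] = -1.
  L[2][1] = (-4) / L[1][1] = -1.
Step 3: L[2][2] = √(4) = 2.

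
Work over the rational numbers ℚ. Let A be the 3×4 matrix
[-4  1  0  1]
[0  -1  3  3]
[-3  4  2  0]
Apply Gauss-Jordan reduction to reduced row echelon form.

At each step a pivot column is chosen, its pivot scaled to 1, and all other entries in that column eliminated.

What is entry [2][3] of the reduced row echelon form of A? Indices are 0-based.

M[2][3] = 36/47

[1] R0 /= -4  ⇒  (1, -1/4, 0, -1/4)
     R2 -= -3·R0  ⇒  (0, 13/4, 2, -3/4)
[2] R1 /= -1  ⇒  (0, 1, -3, -3)
     R0 -= -1/4·R1  ⇒  (1, 0, -3/4, -1)
     R2 -= 13/4·R1  ⇒  (0, 0, 47/4, 9)
[3] R2 /= 47/4  ⇒  (0, 0, 1, 36/47)
     R0 -= -3/4·R2  ⇒  (1, 0, 0, -20/47)
     R1 -= -3·R2  ⇒  (0, 1, 0, -33/47)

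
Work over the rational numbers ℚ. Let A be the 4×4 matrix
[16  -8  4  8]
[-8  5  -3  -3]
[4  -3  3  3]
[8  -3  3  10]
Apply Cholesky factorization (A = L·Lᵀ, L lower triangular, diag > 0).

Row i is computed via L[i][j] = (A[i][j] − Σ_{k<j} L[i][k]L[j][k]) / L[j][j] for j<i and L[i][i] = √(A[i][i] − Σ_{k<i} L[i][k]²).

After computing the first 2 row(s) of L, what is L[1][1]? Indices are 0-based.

L[1][1] = 1

Step 1: L[0][0] = √(16) = 4.
  L[1][0] = (-8) / L[0][0] = -2.
Step 2: L[1][1] = √(1) = 1.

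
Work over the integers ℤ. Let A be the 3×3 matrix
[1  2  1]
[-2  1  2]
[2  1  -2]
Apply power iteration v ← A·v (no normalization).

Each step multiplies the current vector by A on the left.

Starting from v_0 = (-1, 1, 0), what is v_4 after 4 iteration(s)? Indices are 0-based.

v_4 = (10, -27, 29)

v_0 = (-1, 1, 0).
v_1 = A·v_0 = (1, 3, -1).
v_2 = A·v_1 = (6, -1, 7).
v_3 = A·v_2 = (11, 1, -3).
v_4 = A·v_3 = (10, -27, 29).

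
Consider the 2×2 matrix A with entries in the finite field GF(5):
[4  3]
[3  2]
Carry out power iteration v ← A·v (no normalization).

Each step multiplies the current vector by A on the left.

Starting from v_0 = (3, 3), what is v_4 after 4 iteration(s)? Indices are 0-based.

v_4 = (4, 1)

v_0 = (3, 3).
v_1 = A·v_0 = (1, 0).
v_2 = A·v_1 = (4, 3).
v_3 = A·v_2 = (0, 3).
v_4 = A·v_3 = (4, 1).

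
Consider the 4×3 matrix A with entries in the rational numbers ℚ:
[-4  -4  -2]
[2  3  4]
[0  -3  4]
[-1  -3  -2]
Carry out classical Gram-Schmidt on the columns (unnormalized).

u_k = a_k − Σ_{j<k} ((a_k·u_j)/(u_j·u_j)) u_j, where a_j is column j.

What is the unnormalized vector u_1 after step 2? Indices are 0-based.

Step 1: u_0 = a_0 = (-4, 2, 0, -1).
Step 2: u_1 = a_1 − (25/21)·u_0 = (16/21, 13/21, -3, -38/21).

u_1 = (16/21, 13/21, -3, -38/21)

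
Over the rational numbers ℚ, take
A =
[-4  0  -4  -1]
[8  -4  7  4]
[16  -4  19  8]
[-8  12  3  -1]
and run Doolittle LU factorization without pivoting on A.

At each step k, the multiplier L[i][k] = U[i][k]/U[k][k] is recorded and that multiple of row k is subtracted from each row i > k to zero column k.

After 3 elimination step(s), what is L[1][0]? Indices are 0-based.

k=0: U[0][0]=-4
  eliminate (1,0): mult=-2, new row 1: (0, -4, -1, 2); set L[1][0]=-2
  eliminate (2,0): mult=-4, new row 2: (0, -4, 3, 4); set L[2][0]=-4
  eliminate (3,0): mult=2, new row 3: (0, 12, 11, 1); set L[3][0]=2
k=1: U[1][1]=-4
  eliminate (2,1): mult=1, new row 2: (0, 0, 4, 2); set L[2][1]=1
  eliminate (3,1): mult=-3, new row 3: (0, 0, 8, 7); set L[3][1]=-3
k=2: U[2][2]=4
  eliminate (3,2): mult=2, new row 3: (0, 0, 0, 3); set L[3][2]=2

L[1][0] = -2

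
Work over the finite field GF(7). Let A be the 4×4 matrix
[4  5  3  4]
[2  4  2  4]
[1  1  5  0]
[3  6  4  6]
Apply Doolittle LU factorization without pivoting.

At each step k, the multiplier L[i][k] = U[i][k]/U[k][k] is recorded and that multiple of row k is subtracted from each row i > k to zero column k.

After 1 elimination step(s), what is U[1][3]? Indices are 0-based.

k=0: U[0][0]=4
  eliminate (1,0): mult=4, new row 1: (0, 5, 4, 2); set L[1][0]=4
  eliminate (2,0): mult=2, new row 2: (0, 5, 6, 6); set L[2][0]=2
  eliminate (3,0): mult=6, new row 3: (0, 4, 0, 3); set L[3][0]=6

U[1][3] = 2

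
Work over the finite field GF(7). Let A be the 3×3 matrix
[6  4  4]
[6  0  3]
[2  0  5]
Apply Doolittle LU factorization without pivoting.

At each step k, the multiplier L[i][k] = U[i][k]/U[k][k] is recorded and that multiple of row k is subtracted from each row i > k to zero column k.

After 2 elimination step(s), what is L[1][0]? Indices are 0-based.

[col 0] pivot 6
  R1 -= 1*R0 → (0, 3, 6)  (L[1][0] := 1)
  R2 -= 5*R0 → (0, 1, 6)  (L[2][0] := 5)
[col 1] pivot 3
  R2 -= 5*R1 → (0, 0, 4)  (L[2][1] := 5)

L[1][0] = 1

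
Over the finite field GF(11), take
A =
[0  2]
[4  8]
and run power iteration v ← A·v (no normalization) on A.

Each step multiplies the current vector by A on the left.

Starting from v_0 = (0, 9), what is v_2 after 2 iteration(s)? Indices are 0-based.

v_0 = (0, 9).
v_1 = A·v_0 = (7, 6).
v_2 = A·v_1 = (1, 10).

v_2 = (1, 10)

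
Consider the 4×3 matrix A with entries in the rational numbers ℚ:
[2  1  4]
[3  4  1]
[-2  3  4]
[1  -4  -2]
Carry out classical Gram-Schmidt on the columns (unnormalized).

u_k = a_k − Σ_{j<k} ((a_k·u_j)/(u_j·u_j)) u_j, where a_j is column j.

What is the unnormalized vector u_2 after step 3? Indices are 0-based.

u_2 = (130/37, -105/74, 66/37, 59/74)

Step 1: u_0 = a_0 = (2, 3, -2, 1).
Step 2: u_1 = a_1 − (2/9)·u_0 = (5/9, 10/3, 31/9, -38/9).
Step 3: u_2 = a_2 − (1/18)·u_0 − (25/37)·u_1 = (130/37, -105/74, 66/37, 59/74).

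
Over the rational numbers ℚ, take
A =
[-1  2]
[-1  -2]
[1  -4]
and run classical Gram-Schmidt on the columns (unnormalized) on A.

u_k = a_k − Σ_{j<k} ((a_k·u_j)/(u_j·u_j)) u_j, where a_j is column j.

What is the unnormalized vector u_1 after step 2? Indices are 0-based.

u_1 = (2/3, -10/3, -8/3)

Step 1: u_0 = a_0 = (-1, -1, 1).
Step 2: u_1 = a_1 − (-4/3)·u_0 = (2/3, -10/3, -8/3).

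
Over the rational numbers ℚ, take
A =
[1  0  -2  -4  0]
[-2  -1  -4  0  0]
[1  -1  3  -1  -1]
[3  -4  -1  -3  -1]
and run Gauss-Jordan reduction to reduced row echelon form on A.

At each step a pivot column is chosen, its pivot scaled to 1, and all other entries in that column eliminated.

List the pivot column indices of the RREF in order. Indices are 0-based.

pivot columns: 0, 1, 2, 3

[1] R0 /= 1  ⇒  (1, 0, -2, -4, 0)
     R1 -= -2·R0  ⇒  (0, -1, -8, -8, 0)
     R2 -= 1·R0  ⇒  (0, -1, 5, 3, -1)
     R3 -= 3·R0  ⇒  (0, -4, 5, 9, -1)
[2] R1 /= -1  ⇒  (0, 1, 8, 8, 0)
     R2 -= -1·R1  ⇒  (0, 0, 13, 11, -1)
     R3 -= -4·R1  ⇒  (0, 0, 37, 41, -1)
[3] R2 /= 13  ⇒  (0, 0, 1, 11/13, -1/13)
     R0 -= -2·R2  ⇒  (1, 0, 0, -30/13, -2/13)
     R1 -= 8·R2  ⇒  (0, 1, 0, 16/13, 8/13)
     R3 -= 37·R2  ⇒  (0, 0, 0, 126/13, 24/13)
[4] R3 /= 126/13  ⇒  (0, 0, 0, 1, 4/21)
     R0 -= -30/13·R3  ⇒  (1, 0, 0, 0, 2/7)
     R1 -= 16/13·R3  ⇒  (0, 1, 0, 0, 8/21)
     R2 -= 11/13·R3  ⇒  (0, 0, 1, 0, -5/21)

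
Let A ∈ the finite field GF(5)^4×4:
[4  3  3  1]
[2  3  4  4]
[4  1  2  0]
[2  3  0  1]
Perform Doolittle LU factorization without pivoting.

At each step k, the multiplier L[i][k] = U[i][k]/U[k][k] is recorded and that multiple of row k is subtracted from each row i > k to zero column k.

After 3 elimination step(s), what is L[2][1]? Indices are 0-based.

k=0: U[0][0]=4
  eliminate (1,0): mult=3, new row 1: (0, 4, 0, 1); set L[1][0]=3
  eliminate (2,0): mult=1, new row 2: (0, 3, 4, 4); set L[2][0]=1
  eliminate (3,0): mult=3, new row 3: (0, 4, 1, 3); set L[3][0]=3
k=1: U[1][1]=4
  eliminate (2,1): mult=2, new row 2: (0, 0, 4, 2); set L[2][1]=2
  eliminate (3,1): mult=1, new row 3: (0, 0, 1, 2); set L[3][1]=1
k=2: U[2][2]=4
  eliminate (3,2): mult=4, new row 3: (0, 0, 0, 4); set L[3][2]=4

L[2][1] = 2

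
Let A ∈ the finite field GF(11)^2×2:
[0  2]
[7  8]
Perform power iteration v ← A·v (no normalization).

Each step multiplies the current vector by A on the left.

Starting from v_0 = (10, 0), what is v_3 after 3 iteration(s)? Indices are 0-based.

v_3 = (9, 4)

v_0 = (10, 0).
v_1 = A·v_0 = (0, 4).
v_2 = A·v_1 = (8, 10).
v_3 = A·v_2 = (9, 4).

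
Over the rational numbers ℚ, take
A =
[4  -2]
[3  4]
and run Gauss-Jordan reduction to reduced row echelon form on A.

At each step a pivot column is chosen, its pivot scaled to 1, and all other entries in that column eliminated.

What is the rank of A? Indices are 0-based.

rank = 2

step 1: normalize row 0 (÷4) = (1, -1/2)
  row 1: subtract 3×row0 = (0, 11/2)
step 2: normalize row 1 (÷11/2) = (0, 1)
  row 0: subtract -1/2×row1 = (1, 0)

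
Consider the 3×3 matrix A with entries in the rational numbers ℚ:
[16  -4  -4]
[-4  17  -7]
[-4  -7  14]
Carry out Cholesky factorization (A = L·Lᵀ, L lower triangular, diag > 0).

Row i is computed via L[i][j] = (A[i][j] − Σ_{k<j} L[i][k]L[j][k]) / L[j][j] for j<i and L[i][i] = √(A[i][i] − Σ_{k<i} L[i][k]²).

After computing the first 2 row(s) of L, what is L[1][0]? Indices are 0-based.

Step 1: L[0][0] = √(16) = 4.
  L[1][0] = (-4) / L[0][0] = -1.
Step 2: L[1][1] = √(16) = 4.

L[1][0] = -1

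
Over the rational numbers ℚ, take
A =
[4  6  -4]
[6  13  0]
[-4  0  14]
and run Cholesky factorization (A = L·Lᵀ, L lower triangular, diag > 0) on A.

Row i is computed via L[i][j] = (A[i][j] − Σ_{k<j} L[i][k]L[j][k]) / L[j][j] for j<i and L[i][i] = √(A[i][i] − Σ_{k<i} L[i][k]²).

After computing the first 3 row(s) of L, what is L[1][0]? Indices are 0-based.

Step 1: L[0][0] = √(4) = 2.
  L[1][0] = (6) / L[0][0] = 3.
Step 2: L[1][1] = √(4) = 2.
  L[2][0] = (-4) / L[0][0] = -2.
  L[2][1] = (6) / L[1][1] = 3.
Step 3: L[2][2] = √(1) = 1.

L[1][0] = 3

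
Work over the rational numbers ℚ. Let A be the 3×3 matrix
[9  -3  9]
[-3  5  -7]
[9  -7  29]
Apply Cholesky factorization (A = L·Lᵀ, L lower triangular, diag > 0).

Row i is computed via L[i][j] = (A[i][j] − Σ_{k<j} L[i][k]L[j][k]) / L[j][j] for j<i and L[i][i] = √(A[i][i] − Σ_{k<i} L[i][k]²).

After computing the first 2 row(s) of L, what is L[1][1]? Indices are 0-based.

Step 1: L[0][0] = √(9) = 3.
  L[1][0] = (-3) / L[0][0] = -1.
Step 2: L[1][1] = √(4) = 2.

L[1][1] = 2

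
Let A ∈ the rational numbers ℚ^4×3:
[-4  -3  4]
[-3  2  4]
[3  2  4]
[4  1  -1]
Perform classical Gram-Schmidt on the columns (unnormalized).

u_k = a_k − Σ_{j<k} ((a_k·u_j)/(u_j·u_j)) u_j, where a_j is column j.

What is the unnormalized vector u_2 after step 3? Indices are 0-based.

Step 1: u_0 = a_0 = (-4, -3, 3, 4).
Step 2: u_1 = a_1 − (8/25)·u_0 = (-43/25, 74/25, 26/25, -7/25).
Step 3: u_2 = a_2 − (-2/5)·u_0 − (235/322)·u_1 = (1177/322, 103/161, 715/161, 37/46).

u_2 = (1177/322, 103/161, 715/161, 37/46)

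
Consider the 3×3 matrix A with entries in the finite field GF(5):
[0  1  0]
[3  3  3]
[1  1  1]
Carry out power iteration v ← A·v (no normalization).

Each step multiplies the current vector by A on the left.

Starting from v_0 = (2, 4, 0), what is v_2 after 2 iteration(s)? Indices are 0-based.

v_2 = (3, 4, 3)

v_0 = (2, 4, 0).
v_1 = A·v_0 = (4, 3, 1).
v_2 = A·v_1 = (3, 4, 3).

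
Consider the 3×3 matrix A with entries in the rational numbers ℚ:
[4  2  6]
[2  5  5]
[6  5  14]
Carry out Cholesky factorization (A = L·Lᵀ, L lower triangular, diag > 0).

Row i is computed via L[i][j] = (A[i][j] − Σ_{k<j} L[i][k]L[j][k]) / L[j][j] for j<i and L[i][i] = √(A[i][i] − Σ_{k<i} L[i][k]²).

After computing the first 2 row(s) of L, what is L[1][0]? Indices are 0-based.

L[1][0] = 1

Step 1: L[0][0] = √(4) = 2.
  L[1][0] = (2) / L[0][0] = 1.
Step 2: L[1][1] = √(4) = 2.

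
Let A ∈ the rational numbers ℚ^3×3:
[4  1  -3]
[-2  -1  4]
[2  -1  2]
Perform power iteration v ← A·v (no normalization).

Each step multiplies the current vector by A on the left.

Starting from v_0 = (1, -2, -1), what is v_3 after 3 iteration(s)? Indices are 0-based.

v_0 = (1, -2, -1).
v_1 = A·v_0 = (5, -4, 2).
v_2 = A·v_1 = (10, 2, 18).
v_3 = A·v_2 = (-12, 50, 54).

v_3 = (-12, 50, 54)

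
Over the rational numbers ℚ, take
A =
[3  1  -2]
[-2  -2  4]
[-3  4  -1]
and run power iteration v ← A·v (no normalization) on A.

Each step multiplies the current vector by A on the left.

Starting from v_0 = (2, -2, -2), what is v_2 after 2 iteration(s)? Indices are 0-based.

v_0 = (2, -2, -2).
v_1 = A·v_0 = (8, -8, -12).
v_2 = A·v_1 = (40, -48, -44).

v_2 = (40, -48, -44)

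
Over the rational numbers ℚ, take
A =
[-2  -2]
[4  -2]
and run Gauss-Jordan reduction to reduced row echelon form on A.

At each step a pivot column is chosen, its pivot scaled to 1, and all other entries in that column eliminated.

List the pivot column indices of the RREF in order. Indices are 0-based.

[1] R0 /= -2  ⇒  (1, 1)
     R1 -= 4·R0  ⇒  (0, -6)
[2] R1 /= -6  ⇒  (0, 1)
     R0 -= 1·R1  ⇒  (1, 0)

pivot columns: 0, 1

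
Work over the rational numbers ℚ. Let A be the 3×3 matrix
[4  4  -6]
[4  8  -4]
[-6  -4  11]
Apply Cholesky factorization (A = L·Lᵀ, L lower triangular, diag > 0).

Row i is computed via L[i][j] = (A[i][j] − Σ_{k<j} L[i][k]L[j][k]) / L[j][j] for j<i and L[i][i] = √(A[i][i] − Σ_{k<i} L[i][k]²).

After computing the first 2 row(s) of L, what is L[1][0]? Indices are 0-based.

Step 1: L[0][0] = √(4) = 2.
  L[1][0] = (4) / L[0][0] = 2.
Step 2: L[1][1] = √(4) = 2.

L[1][0] = 2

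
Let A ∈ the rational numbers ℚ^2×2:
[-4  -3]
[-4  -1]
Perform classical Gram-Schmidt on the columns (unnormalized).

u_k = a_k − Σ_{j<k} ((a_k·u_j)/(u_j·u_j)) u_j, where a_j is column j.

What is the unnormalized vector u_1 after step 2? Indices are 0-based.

u_1 = (-1, 1)

Step 1: u_0 = a_0 = (-4, -4).
Step 2: u_1 = a_1 − (1/2)·u_0 = (-1, 1).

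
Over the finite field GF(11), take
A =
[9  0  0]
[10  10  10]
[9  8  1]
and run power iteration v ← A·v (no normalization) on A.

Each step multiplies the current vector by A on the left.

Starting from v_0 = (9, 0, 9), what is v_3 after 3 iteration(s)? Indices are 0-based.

v_0 = (9, 0, 9).
v_1 = A·v_0 = (4, 4, 2).
v_2 = A·v_1 = (3, 1, 4).
v_3 = A·v_2 = (5, 3, 6).

v_3 = (5, 3, 6)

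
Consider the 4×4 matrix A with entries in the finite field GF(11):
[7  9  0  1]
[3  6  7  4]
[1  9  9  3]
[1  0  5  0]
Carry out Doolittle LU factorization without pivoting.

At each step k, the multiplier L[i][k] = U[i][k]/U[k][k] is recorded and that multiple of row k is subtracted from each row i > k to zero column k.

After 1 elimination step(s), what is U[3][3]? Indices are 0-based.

Step 1: pivot at (0,0) is 7.
  row1 ← row1 − (2)·row0  ⇒  L[1][0]=2, U row1=(0, 10, 7, 2)
  row2 ← row2 − (8)·row0  ⇒  L[2][0]=8, U row2=(0, 3, 9, 6)
  row3 ← row3 − (8)·row0  ⇒  L[3][0]=8, U row3=(0, 5, 5, 3)

U[3][3] = 3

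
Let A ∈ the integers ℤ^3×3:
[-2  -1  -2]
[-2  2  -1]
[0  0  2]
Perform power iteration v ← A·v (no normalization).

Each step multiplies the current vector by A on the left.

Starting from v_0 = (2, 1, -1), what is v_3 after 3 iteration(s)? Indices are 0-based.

v_3 = (-20, -6, -8)

v_0 = (2, 1, -1).
v_1 = A·v_0 = (-3, -1, -2).
v_2 = A·v_1 = (11, 6, -4).
v_3 = A·v_2 = (-20, -6, -8).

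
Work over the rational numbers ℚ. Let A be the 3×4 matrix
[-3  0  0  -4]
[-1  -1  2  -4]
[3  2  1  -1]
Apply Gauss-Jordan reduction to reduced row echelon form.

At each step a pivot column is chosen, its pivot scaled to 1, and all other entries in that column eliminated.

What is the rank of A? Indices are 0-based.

step 1: normalize row 0 (÷-3) = (1, 0, 0, 4/3)
  row 1: subtract -1×row0 = (0, -1, 2, -8/3)
  row 2: subtract 3×row0 = (0, 2, 1, -5)
step 2: normalize row 1 (÷-1) = (0, 1, -2, 8/3)
  row 2: subtract 2×row1 = (0, 0, 5, -31/3)
step 3: normalize row 2 (÷5) = (0, 0, 1, -31/15)
  row 1: subtract -2×row2 = (0, 1, 0, -22/15)

rank = 3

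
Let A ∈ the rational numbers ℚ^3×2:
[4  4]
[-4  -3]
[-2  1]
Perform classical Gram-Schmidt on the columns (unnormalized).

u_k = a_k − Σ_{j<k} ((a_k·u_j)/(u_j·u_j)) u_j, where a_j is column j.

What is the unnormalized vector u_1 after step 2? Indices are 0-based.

u_1 = (10/9, -1/9, 22/9)

Step 1: u_0 = a_0 = (4, -4, -2).
Step 2: u_1 = a_1 − (13/18)·u_0 = (10/9, -1/9, 22/9).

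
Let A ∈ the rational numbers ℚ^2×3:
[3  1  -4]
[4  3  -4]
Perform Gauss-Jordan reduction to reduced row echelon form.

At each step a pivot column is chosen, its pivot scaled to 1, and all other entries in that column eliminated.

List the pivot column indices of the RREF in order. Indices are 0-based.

pivot columns: 0, 1

pivot(0,0)=3: scale R0 → (1, 1/3, -4/3)
  clear (1,0): R1 −= (4)R0 → (0, 5/3, 4/3)
pivot(1,1)=5/3: scale R1 → (0, 1, 4/5)
  clear (0,1): R0 −= (1/3)R1 → (1, 0, -8/5)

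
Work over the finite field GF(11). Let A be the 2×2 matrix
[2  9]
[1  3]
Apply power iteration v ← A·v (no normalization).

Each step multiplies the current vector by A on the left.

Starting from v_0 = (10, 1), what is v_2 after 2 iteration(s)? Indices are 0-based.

v_2 = (10, 2)

v_0 = (10, 1).
v_1 = A·v_0 = (7, 2).
v_2 = A·v_1 = (10, 2).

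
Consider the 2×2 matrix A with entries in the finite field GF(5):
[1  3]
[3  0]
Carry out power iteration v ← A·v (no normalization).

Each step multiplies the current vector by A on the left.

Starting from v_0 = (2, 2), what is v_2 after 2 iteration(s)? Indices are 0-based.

v_2 = (1, 4)

v_0 = (2, 2).
v_1 = A·v_0 = (3, 1).
v_2 = A·v_1 = (1, 4).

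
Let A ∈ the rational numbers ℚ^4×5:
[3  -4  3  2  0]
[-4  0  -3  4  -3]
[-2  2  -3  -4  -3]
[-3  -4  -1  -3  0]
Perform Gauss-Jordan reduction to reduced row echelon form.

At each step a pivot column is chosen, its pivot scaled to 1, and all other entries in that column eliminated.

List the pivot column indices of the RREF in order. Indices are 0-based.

pivot(0,0)=3: scale R0 → (1, -4/3, 1, 2/3, 0)
  clear (1,0): R1 −= (-4)R0 → (0, -16/3, 1, 20/3, -3)
  clear (2,0): R2 −= (-2)R0 → (0, -2/3, -1, -8/3, -3)
  clear (3,0): R3 −= (-3)R0 → (0, -8, 2, -1, 0)
pivot(1,1)=-16/3: scale R1 → (0, 1, -3/16, -5/4, 9/16)
  clear (0,1): R0 −= (-4/3)R1 → (1, 0, 3/4, -1, 3/4)
  clear (2,1): R2 −= (-2/3)R1 → (0, 0, -9/8, -7/2, -21/8)
  clear (3,1): R3 −= (-8)R1 → (0, 0, 1/2, -11, 9/2)
pivot(2,2)=-9/8: scale R2 → (0, 0, 1, 28/9, 7/3)
  clear (0,2): R0 −= (3/4)R2 → (1, 0, 0, -10/3, -1)
  clear (1,2): R1 −= (-3/16)R2 → (0, 1, 0, -2/3, 1)
  clear (3,2): R3 −= (1/2)R2 → (0, 0, 0, -113/9, 10/3)
pivot(3,3)=-113/9: scale R3 → (0, 0, 0, 1, -30/113)
  clear (0,3): R0 −= (-10/3)R3 → (1, 0, 0, 0, -213/113)
  clear (1,3): R1 −= (-2/3)R3 → (0, 1, 0, 0, 93/113)
  clear (2,3): R2 −= (28/9)R3 → (0, 0, 1, 0, 357/113)

pivot columns: 0, 1, 2, 3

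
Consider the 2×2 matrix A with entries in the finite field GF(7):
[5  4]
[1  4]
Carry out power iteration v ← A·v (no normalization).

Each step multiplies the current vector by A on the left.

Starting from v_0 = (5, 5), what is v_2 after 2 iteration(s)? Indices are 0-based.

v_0 = (5, 5).
v_1 = A·v_0 = (3, 4).
v_2 = A·v_1 = (3, 5).

v_2 = (3, 5)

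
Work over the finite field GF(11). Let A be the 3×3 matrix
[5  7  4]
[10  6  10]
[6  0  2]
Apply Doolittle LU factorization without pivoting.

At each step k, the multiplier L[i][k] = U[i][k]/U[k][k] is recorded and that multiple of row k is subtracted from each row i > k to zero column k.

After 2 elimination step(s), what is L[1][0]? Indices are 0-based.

k=0: U[0][0]=5
  eliminate (1,0): mult=2, new row 1: (0, 3, 2); set L[1][0]=2
  eliminate (2,0): mult=10, new row 2: (0, 7, 6); set L[2][0]=10
k=1: U[1][1]=3
  eliminate (2,1): mult=6, new row 2: (0, 0, 5); set L[2][1]=6

L[1][0] = 2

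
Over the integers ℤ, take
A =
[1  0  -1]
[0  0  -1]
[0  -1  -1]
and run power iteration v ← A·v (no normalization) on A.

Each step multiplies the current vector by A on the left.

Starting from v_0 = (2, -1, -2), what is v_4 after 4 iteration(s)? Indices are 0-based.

v_4 = (-2, -8, -13)

v_0 = (2, -1, -2).
v_1 = A·v_0 = (4, 2, 3).
v_2 = A·v_1 = (1, -3, -5).
v_3 = A·v_2 = (6, 5, 8).
v_4 = A·v_3 = (-2, -8, -13).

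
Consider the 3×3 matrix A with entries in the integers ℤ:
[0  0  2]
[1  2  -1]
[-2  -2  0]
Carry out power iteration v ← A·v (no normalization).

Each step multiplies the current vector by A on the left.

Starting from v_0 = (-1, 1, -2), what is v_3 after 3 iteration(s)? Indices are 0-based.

v_0 = (-1, 1, -2).
v_1 = A·v_0 = (-4, 3, 0).
v_2 = A·v_1 = (0, 2, 2).
v_3 = A·v_2 = (4, 2, -4).

v_3 = (4, 2, -4)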